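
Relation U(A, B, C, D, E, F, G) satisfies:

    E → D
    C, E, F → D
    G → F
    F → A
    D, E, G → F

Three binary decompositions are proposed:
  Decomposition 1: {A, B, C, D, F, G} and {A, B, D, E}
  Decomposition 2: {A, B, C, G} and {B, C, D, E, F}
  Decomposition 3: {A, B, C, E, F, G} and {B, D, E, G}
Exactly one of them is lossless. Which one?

Decomposition 1: common = {A, B, D}, closure = {A, B, D} → lossy.
Decomposition 2: common = {B, C}, closure = {B, C} → lossy.
Decomposition 3: common = {B, E, G}, closure = {A, B, D, E, F, G} → lossless.

Decomposition 3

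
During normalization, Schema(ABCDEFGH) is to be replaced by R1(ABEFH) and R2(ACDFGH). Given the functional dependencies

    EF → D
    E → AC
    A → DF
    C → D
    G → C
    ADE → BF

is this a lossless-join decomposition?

No

Common attributes: R1 ∩ R2 = {AFH}.
Closure of {AFH}: A → DF applies, adding D. So (AFH)⁺ = {ADFH}.
The closure contains neither all of R1 = {ABEFH} nor all of R2 = {ACDFGH}, so the common attributes are not a superkey of either fragment. The join is lossy.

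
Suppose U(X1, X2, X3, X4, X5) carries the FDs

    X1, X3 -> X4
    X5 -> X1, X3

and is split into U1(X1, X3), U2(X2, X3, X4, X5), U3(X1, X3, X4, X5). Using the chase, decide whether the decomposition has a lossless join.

Chase test. Columns are X1, X2, X3, X4, X5; row i has aⱼ where attribute j ∈ Ui, else bᵢⱼ.
Initial tableau (one row per fragment):
  row 1: a1 b12 a3 b14 b15
  row 2: b21 a2 a3 a4 a5
  row 3: a1 b32 a3 a4 a5
Rows 1 and 3 agree on X1, X3; apply X1, X3→X4 and equate their X4 entries.
Rows 2 and 3 agree on X5; apply X5→X1, X3 and equate their X1, X3 entries.
Row 2 is now all distinguished symbols — the join is lossless.

Yes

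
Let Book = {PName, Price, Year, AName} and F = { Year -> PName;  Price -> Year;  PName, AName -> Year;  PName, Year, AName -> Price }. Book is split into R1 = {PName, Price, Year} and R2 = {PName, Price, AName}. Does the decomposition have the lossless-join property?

Common attributes: R1 ∩ R2 = {PName, Price}.
Closure of {PName, Price}: Price → Year applies, adding Year. So (PName, Price)⁺ = {PName, Price, Year}.
This closure contains every attribute of R1, so R1 ∩ R2 → R1. The join is lossless.

Yes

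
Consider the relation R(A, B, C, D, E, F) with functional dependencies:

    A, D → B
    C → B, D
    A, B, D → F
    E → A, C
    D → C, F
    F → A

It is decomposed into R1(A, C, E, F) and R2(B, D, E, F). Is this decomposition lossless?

Yes

Common attributes: R1 ∩ R2 = {E, F}.
Closure of {E, F}: E → A, C applies, adding A, C; C → B, D applies, adding B, D. So (E, F)⁺ = {A, B, C, D, E, F}.
This closure contains every attribute of R1, so R1 ∩ R2 → R1. The join is lossless.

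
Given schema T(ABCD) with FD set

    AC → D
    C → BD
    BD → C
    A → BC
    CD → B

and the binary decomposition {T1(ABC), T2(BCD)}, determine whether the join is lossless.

Common attributes: T1 ∩ T2 = {BC}.
Closure of {BC}: C → BD applies, adding D. So (BC)⁺ = {BCD}.
This closure contains every attribute of T2, so T1 ∩ T2 → T2. The join is lossless.

Yes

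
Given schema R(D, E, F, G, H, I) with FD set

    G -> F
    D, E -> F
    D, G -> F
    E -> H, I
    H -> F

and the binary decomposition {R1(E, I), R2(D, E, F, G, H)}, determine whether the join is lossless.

Yes

Common attributes: R1 ∩ R2 = {E}.
Closure of {E}: E → H, I applies, adding H, I; H → F applies, adding F. So (E)⁺ = {E, F, H, I}.
This closure contains every attribute of R1, so R1 ∩ R2 → R1. The join is lossless.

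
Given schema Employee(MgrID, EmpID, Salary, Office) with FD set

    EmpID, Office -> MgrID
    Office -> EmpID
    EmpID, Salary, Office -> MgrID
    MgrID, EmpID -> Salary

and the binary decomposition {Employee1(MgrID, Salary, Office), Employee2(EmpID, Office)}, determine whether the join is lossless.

Common attributes: Employee1 ∩ Employee2 = {Office}.
Closure of {Office}: Office → EmpID applies, adding EmpID; EmpID, Office → MgrID applies, adding MgrID; MgrID, EmpID → Salary applies, adding Salary. So (Office)⁺ = {MgrID, EmpID, Salary, Office}.
This closure contains every attribute of Employee1, so Employee1 ∩ Employee2 → Employee1. The join is lossless.

Yes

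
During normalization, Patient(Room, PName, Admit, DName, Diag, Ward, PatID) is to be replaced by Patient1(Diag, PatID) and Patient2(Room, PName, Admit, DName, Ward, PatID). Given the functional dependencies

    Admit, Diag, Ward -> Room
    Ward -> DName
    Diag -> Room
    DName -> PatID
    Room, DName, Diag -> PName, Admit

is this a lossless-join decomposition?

No

Common attributes: Patient1 ∩ Patient2 = {PatID}.
No dependency enlarges {PatID}, so (PatID)⁺ = {PatID}.
The closure contains neither all of Patient1 = {Diag, PatID} nor all of Patient2 = {Room, PName, Admit, DName, Ward, PatID}, so the common attributes are not a superkey of either fragment. The join is lossy.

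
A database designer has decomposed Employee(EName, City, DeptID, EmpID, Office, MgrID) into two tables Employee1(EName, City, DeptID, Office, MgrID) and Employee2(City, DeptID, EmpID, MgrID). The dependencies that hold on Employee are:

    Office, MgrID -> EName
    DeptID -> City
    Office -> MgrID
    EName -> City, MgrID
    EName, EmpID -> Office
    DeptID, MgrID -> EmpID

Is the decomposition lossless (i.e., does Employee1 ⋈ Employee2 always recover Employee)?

Yes

Common attributes: Employee1 ∩ Employee2 = {City, DeptID, MgrID}.
Closure of {City, DeptID, MgrID}: DeptID, MgrID → EmpID applies, adding EmpID. So (City, DeptID, MgrID)⁺ = {City, DeptID, EmpID, MgrID}.
This closure contains every attribute of Employee2, so Employee1 ∩ Employee2 → Employee2. The join is lossless.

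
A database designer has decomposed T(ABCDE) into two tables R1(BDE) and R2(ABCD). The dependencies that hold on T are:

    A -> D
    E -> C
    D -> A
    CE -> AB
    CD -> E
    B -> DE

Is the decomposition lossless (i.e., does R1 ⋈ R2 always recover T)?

Common attributes: R1 ∩ R2 = {BD}.
Closure of {BD}: D → A applies, adding A; B → DE applies, adding E; E → C applies, adding C. So (BD)⁺ = {ABCDE}.
This closure contains every attribute of R1, so R1 ∩ R2 → R1. The join is lossless.

Yes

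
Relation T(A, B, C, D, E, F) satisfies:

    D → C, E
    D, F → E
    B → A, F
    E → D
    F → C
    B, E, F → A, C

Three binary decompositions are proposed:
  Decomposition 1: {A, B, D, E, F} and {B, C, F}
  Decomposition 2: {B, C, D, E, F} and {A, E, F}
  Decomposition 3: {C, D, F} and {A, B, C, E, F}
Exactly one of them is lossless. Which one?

Decomposition 1: common = {B, F}, closure = {A, B, C, F} → lossless.
Decomposition 2: common = {E, F}, closure = {C, D, E, F} → lossy.
Decomposition 3: common = {C, F}, closure = {C, F} → lossy.

Decomposition 1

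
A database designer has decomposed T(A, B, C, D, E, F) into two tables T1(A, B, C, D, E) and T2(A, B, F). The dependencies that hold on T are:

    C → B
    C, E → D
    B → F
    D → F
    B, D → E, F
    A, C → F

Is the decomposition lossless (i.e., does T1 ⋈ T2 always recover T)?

Yes

Common attributes: T1 ∩ T2 = {A, B}.
Closure of {A, B}: B → F applies, adding F. So (A, B)⁺ = {A, B, F}.
This closure contains every attribute of T2, so T1 ∩ T2 → T2. The join is lossless.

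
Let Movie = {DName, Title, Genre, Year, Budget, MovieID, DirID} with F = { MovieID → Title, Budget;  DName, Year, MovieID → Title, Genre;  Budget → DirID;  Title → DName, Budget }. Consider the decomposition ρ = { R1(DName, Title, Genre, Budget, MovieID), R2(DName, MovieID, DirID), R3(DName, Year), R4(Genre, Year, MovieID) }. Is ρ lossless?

Yes

Chase test. Columns are DName, Title, Genre, Year, Budget, MovieID, DirID; row i has aⱼ where attribute j ∈ Ri, else bᵢⱼ.
Initial tableau (one row per fragment):
  row 1: a1 a2 a3 b14 a5 a6 b17
  row 2: a1 b22 b23 b24 b25 a6 a7
  row 3: a1 b32 b33 a4 b35 b36 b37
  row 4: b41 b42 a3 a4 b45 a6 b47
Rows 1 and 2 agree on MovieID; apply MovieID→Title, Budget and equate their Title, Budget entries.
Rows 1 and 4 agree on MovieID; apply MovieID→Title, Budget and equate their Title, Budget entries.
Rows 1 and 2 agree on Budget; apply Budget→DirID and equate their DirID entries.
Rows 1 and 4 agree on Budget; apply Budget→DirID and equate their DirID entries.
Rows 1 and 4 agree on Title; apply Title→DName, Budget and equate their DName, Budget entries.
Row 4 is now all distinguished symbols — the join is lossless.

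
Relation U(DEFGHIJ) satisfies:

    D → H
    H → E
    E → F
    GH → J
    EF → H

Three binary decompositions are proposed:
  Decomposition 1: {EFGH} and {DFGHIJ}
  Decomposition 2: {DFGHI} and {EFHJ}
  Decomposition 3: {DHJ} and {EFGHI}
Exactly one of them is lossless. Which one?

Decomposition 1: common = {FGH}, closure = {EFGHJ} → lossless.
Decomposition 2: common = {FH}, closure = {EFH} → lossy.
Decomposition 3: common = {H}, closure = {EFH} → lossy.

Decomposition 1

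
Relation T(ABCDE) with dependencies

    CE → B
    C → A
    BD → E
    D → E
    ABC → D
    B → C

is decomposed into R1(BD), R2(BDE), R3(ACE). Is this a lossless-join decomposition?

No

Chase test. Columns are ABCDE; row i has aⱼ where attribute j ∈ Ri, else bᵢⱼ.
Initial tableau (one row per fragment):
  row 1: b11 a2 b13 a4 b15
  row 2: b21 a2 b23 a4 a5
  row 3: a1 b32 a3 b34 a5
Rows 1 and 2 agree on BD; apply BD→E and equate their E entries.
Rows 1 and 2 agree on B; apply B→C and equate their C entries.
Rows 1 and 2 agree on C; apply C→A and equate their A entries.
No row becomes fully distinguished — the join is lossy.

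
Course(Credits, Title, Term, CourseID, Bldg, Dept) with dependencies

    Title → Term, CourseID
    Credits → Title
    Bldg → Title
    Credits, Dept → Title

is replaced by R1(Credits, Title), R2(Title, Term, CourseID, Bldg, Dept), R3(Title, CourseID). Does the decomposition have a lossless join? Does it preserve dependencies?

Lossless test (chase): Rows 1 and 2 agree on Title; apply Title→Term, CourseID and equate their Term, CourseID entries. Rows 1 and 3 agree on Title; apply Title→Term, CourseID and equate their Term, CourseID entries. No row becomes fully distinguished — the join is lossy.
Dependency preservation: Credits, Dept → Title is not contained in any single fragment, but the restricted closure of its left-hand side across the fragments still reaches the right-hand side; the remaining FDs each lie inside some fragment. All dependencies are preserved.

lossy but dependency-preserving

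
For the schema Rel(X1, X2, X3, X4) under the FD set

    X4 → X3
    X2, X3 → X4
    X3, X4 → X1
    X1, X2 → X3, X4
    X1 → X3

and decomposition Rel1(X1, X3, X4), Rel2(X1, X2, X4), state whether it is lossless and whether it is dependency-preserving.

lossless but not dependency-preserving

Lossless test: (X1, X4)⁺ = {X1, X3, X4}, which contains all of one fragment — lossless.
Dependency preservation: the restricted closure of {X2, X3} across the fragments never reaches {X4}, so X2, X3 → X4 cannot be enforced without a join — not preserved.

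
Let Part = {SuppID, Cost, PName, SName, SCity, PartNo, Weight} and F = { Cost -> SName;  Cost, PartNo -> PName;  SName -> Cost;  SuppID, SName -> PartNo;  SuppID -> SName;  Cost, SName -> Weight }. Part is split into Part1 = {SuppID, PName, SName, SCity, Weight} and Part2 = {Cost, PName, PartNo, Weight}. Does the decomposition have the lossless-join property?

No

Common attributes: Part1 ∩ Part2 = {PName, Weight}.
No dependency enlarges {PName, Weight}, so (PName, Weight)⁺ = {PName, Weight}.
The closure contains neither all of Part1 = {SuppID, PName, SName, SCity, Weight} nor all of Part2 = {Cost, PName, PartNo, Weight}, so the common attributes are not a superkey of either fragment. The join is lossy.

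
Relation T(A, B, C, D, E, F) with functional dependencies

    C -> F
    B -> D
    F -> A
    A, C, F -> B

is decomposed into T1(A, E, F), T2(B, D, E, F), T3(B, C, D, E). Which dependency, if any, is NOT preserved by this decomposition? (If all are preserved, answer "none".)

Check C → F: no single fragment contains all of {C, F}, and the restricted closure of {C} across the fragments never reaches {F}.
B → D is preserved.
F → A is preserved.
A, C, F → B is preserved.

C -> F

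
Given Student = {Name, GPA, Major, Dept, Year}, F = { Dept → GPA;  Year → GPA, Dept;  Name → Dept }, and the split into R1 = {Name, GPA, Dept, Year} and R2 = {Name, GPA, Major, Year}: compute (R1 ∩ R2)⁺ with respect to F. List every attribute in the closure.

Name, GPA, Dept, Year

R1 ∩ R2 = {Name, GPA, Year}.
Year → GPA, Dept applies, adding Dept
Closure: {Name, GPA, Dept, Year}.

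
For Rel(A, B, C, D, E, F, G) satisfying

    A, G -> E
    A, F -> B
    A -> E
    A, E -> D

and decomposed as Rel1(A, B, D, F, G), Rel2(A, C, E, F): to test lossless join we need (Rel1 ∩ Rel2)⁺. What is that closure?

A, B, D, E, F

Rel1 ∩ Rel2 = {A, F}.
A, F → B applies, adding B
A → E applies, adding E
A, E → D applies, adding D
Closure: {A, B, D, E, F}.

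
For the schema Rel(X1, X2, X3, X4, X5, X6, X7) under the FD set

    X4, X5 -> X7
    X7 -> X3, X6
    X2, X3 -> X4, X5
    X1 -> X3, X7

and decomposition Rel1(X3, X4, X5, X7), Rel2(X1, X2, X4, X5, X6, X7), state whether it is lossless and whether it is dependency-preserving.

Lossless test: (X4, X5, X7)⁺ = {X3, X4, X5, X6, X7}, which contains all of one fragment — lossless.
Dependency preservation: the restricted closure of {X2, X3} across the fragments never reaches {X4, X5}, so X2, X3 → X4, X5 cannot be enforced without a join — not preserved.

lossless but not dependency-preserving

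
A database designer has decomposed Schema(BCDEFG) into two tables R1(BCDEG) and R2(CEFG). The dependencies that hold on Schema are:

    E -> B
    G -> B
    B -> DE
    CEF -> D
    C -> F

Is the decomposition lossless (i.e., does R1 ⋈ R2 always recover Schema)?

Yes

Common attributes: R1 ∩ R2 = {CEG}.
Closure of {CEG}: E → B applies, adding B; B → DE applies, adding D; C → F applies, adding F. So (CEG)⁺ = {BCDEFG}.
This closure contains every attribute of R1, so R1 ∩ R2 → R1. The join is lossless.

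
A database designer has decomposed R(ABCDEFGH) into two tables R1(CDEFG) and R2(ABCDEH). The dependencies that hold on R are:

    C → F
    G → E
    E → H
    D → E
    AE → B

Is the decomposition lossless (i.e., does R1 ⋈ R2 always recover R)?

No

Common attributes: R1 ∩ R2 = {CDE}.
Closure of {CDE}: C → F applies, adding F; E → H applies, adding H. So (CDE)⁺ = {CDEFH}.
The closure contains neither all of R1 = {CDEFG} nor all of R2 = {ABCDEH}, so the common attributes are not a superkey of either fragment. The join is lossy.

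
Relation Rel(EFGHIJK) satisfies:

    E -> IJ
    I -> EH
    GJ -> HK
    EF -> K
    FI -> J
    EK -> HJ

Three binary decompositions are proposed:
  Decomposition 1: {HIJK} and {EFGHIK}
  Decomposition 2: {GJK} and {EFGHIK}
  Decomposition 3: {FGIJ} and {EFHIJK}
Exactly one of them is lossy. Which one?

Decomposition 1: common = {HIK}, closure = {EHIJK} → lossless.
Decomposition 2: common = {GK}, closure = {GK} → lossy.
Decomposition 3: common = {FIJ}, closure = {EFHIJK} → lossless.

Decomposition 2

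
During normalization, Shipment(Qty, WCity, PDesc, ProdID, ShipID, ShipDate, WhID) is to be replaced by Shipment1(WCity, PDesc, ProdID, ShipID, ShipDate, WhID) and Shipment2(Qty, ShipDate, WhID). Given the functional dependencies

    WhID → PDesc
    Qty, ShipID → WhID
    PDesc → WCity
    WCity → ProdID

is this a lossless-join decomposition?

Common attributes: Shipment1 ∩ Shipment2 = {ShipDate, WhID}.
Closure of {ShipDate, WhID}: WhID → PDesc applies, adding PDesc; PDesc → WCity applies, adding WCity; WCity → ProdID applies, adding ProdID. So (ShipDate, WhID)⁺ = {WCity, PDesc, ProdID, ShipDate, WhID}.
The closure contains neither all of Shipment1 = {WCity, PDesc, ProdID, ShipID, ShipDate, WhID} nor all of Shipment2 = {Qty, ShipDate, WhID}, so the common attributes are not a superkey of either fragment. The join is lossy.

No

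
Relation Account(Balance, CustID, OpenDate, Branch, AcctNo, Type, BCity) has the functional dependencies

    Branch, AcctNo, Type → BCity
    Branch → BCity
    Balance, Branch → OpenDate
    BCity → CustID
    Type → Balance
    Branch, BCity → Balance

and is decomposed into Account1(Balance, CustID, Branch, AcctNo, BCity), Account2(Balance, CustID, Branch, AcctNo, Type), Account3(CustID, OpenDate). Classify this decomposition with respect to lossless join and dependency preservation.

lossy and not dependency-preserving

Lossless test (chase): Rows 1 and 2 agree on Branch; apply Branch→BCity and equate their BCity entries. Rows 1 and 2 agree on Balance, Branch; apply Balance, Branch→OpenDate and equate their OpenDate entries. No row becomes fully distinguished — the join is lossy.
Dependency preservation: the restricted closure of {Balance, Branch} across the fragments never reaches {OpenDate}, so Balance, Branch → OpenDate cannot be enforced without a join — not preserved.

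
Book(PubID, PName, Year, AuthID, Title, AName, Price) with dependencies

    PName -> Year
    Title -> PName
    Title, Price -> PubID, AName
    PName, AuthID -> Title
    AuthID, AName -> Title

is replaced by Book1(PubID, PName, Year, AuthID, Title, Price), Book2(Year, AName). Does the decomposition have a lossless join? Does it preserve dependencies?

Lossless test: (Year)⁺ = {Year}, which is a superkey of neither fragment — lossy.
Dependency preservation: the restricted closure of {Title, Price} across the fragments never reaches {PubID, AName}, so Title, Price → PubID, AName cannot be enforced without a join — not preserved.

lossy and not dependency-preserving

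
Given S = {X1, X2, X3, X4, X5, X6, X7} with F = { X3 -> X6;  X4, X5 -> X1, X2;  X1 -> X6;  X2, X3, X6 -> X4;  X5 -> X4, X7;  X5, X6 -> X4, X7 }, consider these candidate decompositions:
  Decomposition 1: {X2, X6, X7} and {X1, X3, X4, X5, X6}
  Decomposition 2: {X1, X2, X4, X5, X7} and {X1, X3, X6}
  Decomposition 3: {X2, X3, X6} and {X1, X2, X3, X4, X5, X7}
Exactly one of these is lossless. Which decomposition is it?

Decomposition 3

Decomposition 1: common = {X6}, closure = {X6} → lossy.
Decomposition 2: common = {X1}, closure = {X1, X6} → lossy.
Decomposition 3: common = {X2, X3}, closure = {X2, X3, X4, X6} → lossless.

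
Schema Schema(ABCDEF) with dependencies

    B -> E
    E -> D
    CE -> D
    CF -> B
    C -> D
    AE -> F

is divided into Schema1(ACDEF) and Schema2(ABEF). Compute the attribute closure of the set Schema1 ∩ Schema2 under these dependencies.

ADEF

Schema1 ∩ Schema2 = {AEF}.
E → D applies, adding D
Closure: {ADEF}.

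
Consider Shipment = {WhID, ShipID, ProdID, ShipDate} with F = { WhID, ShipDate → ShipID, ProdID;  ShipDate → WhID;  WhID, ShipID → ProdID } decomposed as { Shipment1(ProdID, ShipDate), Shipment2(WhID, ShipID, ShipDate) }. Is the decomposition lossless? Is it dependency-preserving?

lossless but not dependency-preserving

Lossless test: (ShipDate)⁺ = {WhID, ShipID, ProdID, ShipDate}, which contains all of one fragment — lossless.
Dependency preservation: the restricted closure of {WhID, ShipID} across the fragments never reaches {ProdID}, so WhID, ShipID → ProdID cannot be enforced without a join — not preserved.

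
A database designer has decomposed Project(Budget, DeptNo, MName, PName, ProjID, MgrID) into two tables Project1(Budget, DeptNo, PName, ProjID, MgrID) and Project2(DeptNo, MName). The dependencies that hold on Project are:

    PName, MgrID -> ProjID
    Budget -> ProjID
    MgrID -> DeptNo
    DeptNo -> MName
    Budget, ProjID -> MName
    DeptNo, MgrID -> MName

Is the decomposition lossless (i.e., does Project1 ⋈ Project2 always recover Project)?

Yes

Common attributes: Project1 ∩ Project2 = {DeptNo}.
Closure of {DeptNo}: DeptNo → MName applies, adding MName. So (DeptNo)⁺ = {DeptNo, MName}.
This closure contains every attribute of Project2, so Project1 ∩ Project2 → Project2. The join is lossless.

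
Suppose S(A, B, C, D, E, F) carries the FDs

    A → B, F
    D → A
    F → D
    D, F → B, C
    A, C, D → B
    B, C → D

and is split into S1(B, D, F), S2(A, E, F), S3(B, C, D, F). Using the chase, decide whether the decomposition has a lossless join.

Chase test. Columns are A, B, C, D, E, F; row i has aⱼ where attribute j ∈ Si, else bᵢⱼ.
Initial tableau (one row per fragment):
  row 1: b11 a2 b13 a4 b15 a6
  row 2: a1 b22 b23 b24 a5 a6
  row 3: b31 a2 a3 a4 b35 a6
Rows 1 and 3 agree on D; apply D→A and equate their A entries.
Rows 1 and 2 agree on F; apply F→D and equate their D entries.
Rows 1 and 2 agree on D, F; apply D, F→B, C and equate their B, C entries.
Rows 1 and 3 agree on D, F; apply D, F→B, C and equate their B, C entries.
Rows 1 and 2 agree on D; apply D→A and equate their A entries.
Row 2 is now all distinguished symbols — the join is lossless.

Yes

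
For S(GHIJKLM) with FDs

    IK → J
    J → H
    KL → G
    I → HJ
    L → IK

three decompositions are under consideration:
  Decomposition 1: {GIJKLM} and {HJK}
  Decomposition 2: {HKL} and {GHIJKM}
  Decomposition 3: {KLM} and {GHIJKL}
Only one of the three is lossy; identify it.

Decomposition 1: common = {JK}, closure = {HJK} → lossless.
Decomposition 2: common = {HK}, closure = {HK} → lossy.
Decomposition 3: common = {KL}, closure = {GHIJKL} → lossless.

Decomposition 2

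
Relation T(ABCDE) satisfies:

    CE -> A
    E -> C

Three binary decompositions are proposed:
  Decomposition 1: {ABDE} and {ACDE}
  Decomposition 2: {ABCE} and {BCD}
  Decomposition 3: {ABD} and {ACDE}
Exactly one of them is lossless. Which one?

Decomposition 1: common = {ADE}, closure = {ACDE} → lossless.
Decomposition 2: common = {BC}, closure = {BC} → lossy.
Decomposition 3: common = {AD}, closure = {AD} → lossy.

Decomposition 1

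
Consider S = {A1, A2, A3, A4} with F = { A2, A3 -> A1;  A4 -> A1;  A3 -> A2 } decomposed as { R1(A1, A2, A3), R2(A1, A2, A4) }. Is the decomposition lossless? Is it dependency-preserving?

lossy but dependency-preserving

Lossless test: (A1, A2)⁺ = {A1, A2}, which is a superkey of neither fragment — lossy.
Dependency preservation: every FD's attributes lie within a single fragment, so each can be enforced locally — preserved.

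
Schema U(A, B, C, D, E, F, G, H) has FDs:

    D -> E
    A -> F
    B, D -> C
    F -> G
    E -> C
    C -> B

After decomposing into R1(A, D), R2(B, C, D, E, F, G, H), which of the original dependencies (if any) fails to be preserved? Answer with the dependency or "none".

Check A → F: no single fragment contains all of {A, F}, and the restricted closure of {A} across the fragments never reaches {F}.
D → E is preserved.
B, D → C is preserved.
F → G is preserved.
E → C is preserved.
C → B is preserved.

A -> F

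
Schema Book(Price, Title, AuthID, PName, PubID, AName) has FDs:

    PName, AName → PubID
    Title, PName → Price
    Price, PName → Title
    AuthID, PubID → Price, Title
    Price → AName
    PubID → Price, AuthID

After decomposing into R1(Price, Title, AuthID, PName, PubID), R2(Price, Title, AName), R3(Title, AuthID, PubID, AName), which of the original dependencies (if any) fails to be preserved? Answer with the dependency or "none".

PName, AName → PubID

Check PName, AName → PubID: no single fragment contains all of {PName, PubID, AName}, and the restricted closure of {PName, AName} across the fragments never reaches {PubID}.
Title, PName → Price is preserved.
Price, PName → Title is preserved.
AuthID, PubID → Price, Title is preserved.
Price → AName is preserved.
PubID → Price, AuthID is preserved.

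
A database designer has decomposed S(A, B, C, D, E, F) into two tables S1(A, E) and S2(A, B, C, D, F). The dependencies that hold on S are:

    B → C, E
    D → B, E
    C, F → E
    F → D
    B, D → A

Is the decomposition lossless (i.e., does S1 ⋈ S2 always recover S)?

No

Common attributes: S1 ∩ S2 = {A}.
No dependency enlarges {A}, so (A)⁺ = {A}.
The closure contains neither all of S1 = {A, E} nor all of S2 = {A, B, C, D, F}, so the common attributes are not a superkey of either fragment. The join is lossy.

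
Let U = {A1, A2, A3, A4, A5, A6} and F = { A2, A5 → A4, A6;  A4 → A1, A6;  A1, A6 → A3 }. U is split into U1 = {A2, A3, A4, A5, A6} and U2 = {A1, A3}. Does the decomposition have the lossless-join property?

Common attributes: U1 ∩ U2 = {A3}.
No dependency enlarges {A3}, so (A3)⁺ = {A3}.
The closure contains neither all of U1 = {A2, A3, A4, A5, A6} nor all of U2 = {A1, A3}, so the common attributes are not a superkey of either fragment. The join is lossy.

No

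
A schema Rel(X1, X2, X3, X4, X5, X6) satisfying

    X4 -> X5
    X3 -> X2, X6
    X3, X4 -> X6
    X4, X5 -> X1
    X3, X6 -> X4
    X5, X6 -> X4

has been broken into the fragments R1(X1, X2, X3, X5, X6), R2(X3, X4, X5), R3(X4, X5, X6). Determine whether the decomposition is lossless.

Chase test. Columns are X1, X2, X3, X4, X5, X6; row i has aⱼ where attribute j ∈ Ri, else bᵢⱼ.
Initial tableau (one row per fragment):
  row 1: a1 a2 a3 b14 a5 a6
  row 2: b21 b22 a3 a4 a5 b26
  row 3: b31 b32 b33 a4 a5 a6
Rows 1 and 2 agree on X3; apply X3→X2, X6 and equate their X2, X6 entries.
Rows 2 and 3 agree on X4, X5; apply X4, X5→X1 and equate their X1 entries.
Rows 1 and 2 agree on X3, X6; apply X3, X6→X4 and equate their X4 entries.
Rows 1 and 2 agree on X4, X5; apply X4, X5→X1 and equate their X1 entries.
Row 1 is now all distinguished symbols — the join is lossless.

Yes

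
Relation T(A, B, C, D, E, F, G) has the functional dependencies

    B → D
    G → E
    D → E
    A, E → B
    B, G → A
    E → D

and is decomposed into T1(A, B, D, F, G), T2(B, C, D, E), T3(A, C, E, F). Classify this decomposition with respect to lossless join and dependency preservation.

lossy but dependency-preserving

Lossless test (chase): Rows 1 and 2 agree on D; apply D→E and equate their E entries. Rows 1 and 3 agree on A, E; apply A, E→B and equate their B entries. Rows 1 and 3 agree on E; apply E→D and equate their D entries. No row becomes fully distinguished — the join is lossy.
Dependency preservation: G → E; A, E → B are not contained in any single fragment, but the restricted closure of each left-hand side across the fragments still reaches the right-hand side; the remaining FDs each lie inside some fragment. All dependencies are preserved.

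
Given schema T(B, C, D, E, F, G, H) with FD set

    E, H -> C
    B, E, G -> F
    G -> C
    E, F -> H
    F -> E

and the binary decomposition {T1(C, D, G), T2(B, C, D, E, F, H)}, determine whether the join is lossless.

Common attributes: T1 ∩ T2 = {C, D}.
No dependency enlarges {C, D}, so (C, D)⁺ = {C, D}.
The closure contains neither all of T1 = {C, D, G} nor all of T2 = {B, C, D, E, F, H}, so the common attributes are not a superkey of either fragment. The join is lossy.

No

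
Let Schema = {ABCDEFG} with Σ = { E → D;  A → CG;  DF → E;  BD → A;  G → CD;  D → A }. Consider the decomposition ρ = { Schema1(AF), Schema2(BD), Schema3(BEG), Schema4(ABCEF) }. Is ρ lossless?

Chase test. Columns are ABCDEFG; row i has aⱼ where attribute j ∈ Schemai, else bᵢⱼ.
Initial tableau (one row per fragment):
  row 1: a1 b12 b13 b14 b15 a6 b17
  row 2: b21 a2 b23 a4 b25 b26 b27
  row 3: b31 a2 b33 b34 a5 b36 a7
  row 4: a1 a2 a3 b44 a5 a6 b47
Rows 3 and 4 agree on E; apply E→D and equate their D entries.
Rows 1 and 4 agree on A; apply A→CG and equate their CG entries.
Rows 3 and 4 agree on BD; apply BD→A and equate their A entries.
Rows 1 and 4 agree on G; apply G→CD and equate their CD entries.
Rows 1 and 3 agree on A; apply A→CG and equate their CG entries.
Rows 1 and 4 agree on DF; apply DF→E and equate their E entries.
No row becomes fully distinguished — the join is lossy.

No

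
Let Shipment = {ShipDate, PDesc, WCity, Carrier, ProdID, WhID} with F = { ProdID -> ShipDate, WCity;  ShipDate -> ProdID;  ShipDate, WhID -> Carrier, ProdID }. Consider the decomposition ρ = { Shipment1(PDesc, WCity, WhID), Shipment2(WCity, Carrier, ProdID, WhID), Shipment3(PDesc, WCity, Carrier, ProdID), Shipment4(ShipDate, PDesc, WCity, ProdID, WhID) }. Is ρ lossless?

Chase test. Columns are ShipDate, PDesc, WCity, Carrier, ProdID, WhID; row i has aⱼ where attribute j ∈ Shipmenti, else bᵢⱼ.
Initial tableau (one row per fragment):
  row 1: b11 a2 a3 b14 b15 a6
  row 2: b21 b22 a3 a4 a5 a6
  row 3: b31 a2 a3 a4 a5 b36
  row 4: a1 a2 a3 b44 a5 a6
Rows 2 and 3 agree on ProdID; apply ProdID→ShipDate, WCity and equate their ShipDate, WCity entries.
Rows 2 and 4 agree on ProdID; apply ProdID→ShipDate, WCity and equate their ShipDate, WCity entries.
Rows 2 and 4 agree on ShipDate, WhID; apply ShipDate, WhID→Carrier, ProdID and equate their Carrier, ProdID entries.
Row 4 is now all distinguished symbols — the join is lossless.

Yes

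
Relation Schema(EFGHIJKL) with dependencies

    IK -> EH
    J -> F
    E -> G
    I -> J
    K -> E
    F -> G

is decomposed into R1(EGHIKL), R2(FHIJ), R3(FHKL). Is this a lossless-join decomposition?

Yes

Chase test. Columns are EFGHIJKL; row i has aⱼ where attribute j ∈ Ri, else bᵢⱼ.
Initial tableau (one row per fragment):
  row 1: a1 b12 a3 a4 a5 b16 a7 a8
  row 2: b21 a2 b23 a4 a5 a6 b27 b28
  row 3: b31 a2 b33 a4 b35 b36 a7 a8
Rows 1 and 2 agree on I; apply I→J and equate their J entries.
Rows 1 and 3 agree on K; apply K→E and equate their E entries.
Rows 2 and 3 agree on F; apply F→G and equate their G entries.
Rows 1 and 2 agree on J; apply J→F and equate their F entries.
Rows 1 and 3 agree on E; apply E→G and equate their G entries.
Row 1 is now all distinguished symbols — the join is lossless.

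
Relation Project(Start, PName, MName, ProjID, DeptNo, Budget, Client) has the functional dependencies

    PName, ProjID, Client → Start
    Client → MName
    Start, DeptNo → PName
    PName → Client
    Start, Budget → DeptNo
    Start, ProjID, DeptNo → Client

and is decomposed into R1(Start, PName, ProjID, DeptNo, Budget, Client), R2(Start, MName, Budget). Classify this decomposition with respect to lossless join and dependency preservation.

Lossless test: (Start, Budget)⁺ = {Start, PName, MName, DeptNo, Budget, Client}, which contains all of one fragment — lossless.
Dependency preservation: the restricted closure of {Client} across the fragments never reaches {MName}, so Client → MName cannot be enforced without a join — not preserved.

lossless but not dependency-preserving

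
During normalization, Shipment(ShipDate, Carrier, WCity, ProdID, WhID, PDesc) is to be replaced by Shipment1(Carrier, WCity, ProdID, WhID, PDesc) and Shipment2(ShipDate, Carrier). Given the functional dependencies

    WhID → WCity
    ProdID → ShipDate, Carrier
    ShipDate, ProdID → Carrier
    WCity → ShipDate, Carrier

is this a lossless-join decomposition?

No

Common attributes: Shipment1 ∩ Shipment2 = {Carrier}.
No dependency enlarges {Carrier}, so (Carrier)⁺ = {Carrier}.
The closure contains neither all of Shipment1 = {Carrier, WCity, ProdID, WhID, PDesc} nor all of Shipment2 = {ShipDate, Carrier}, so the common attributes are not a superkey of either fragment. The join is lossy.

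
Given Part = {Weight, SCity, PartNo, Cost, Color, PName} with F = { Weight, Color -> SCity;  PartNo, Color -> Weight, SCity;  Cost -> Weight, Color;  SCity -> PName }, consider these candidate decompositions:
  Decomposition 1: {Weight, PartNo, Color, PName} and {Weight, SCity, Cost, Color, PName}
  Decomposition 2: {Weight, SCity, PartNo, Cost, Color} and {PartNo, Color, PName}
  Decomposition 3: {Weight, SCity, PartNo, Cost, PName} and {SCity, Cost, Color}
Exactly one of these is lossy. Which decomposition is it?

Decomposition 1: common = {Weight, Color, PName}, closure = {Weight, SCity, Color, PName} → lossy.
Decomposition 2: common = {PartNo, Color}, closure = {Weight, SCity, PartNo, Color, PName} → lossless.
Decomposition 3: common = {SCity, Cost}, closure = {Weight, SCity, Cost, Color, PName} → lossless.

Decomposition 1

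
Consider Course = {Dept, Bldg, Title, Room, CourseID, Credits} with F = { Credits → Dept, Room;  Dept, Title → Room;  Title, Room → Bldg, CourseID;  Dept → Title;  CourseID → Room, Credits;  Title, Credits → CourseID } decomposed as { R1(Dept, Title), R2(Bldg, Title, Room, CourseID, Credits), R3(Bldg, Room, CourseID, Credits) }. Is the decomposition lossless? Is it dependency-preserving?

Lossless test (chase): Rows 2 and 3 agree on Credits; apply Credits→Dept, Room and equate their Dept, Room entries. Rows 2 and 3 agree on Dept; apply Dept→Title and equate their Title entries. No row becomes fully distinguished — the join is lossy.
Dependency preservation: the restricted closure of {Credits} across the fragments never reaches {Dept, Room}, so Credits → Dept, Room cannot be enforced without a join — not preserved.

lossy and not dependency-preserving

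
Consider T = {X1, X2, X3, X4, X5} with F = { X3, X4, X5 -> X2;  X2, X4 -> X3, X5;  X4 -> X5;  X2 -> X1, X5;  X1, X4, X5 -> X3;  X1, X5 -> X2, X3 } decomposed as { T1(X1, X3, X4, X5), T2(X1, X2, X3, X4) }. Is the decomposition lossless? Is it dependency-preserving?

lossless but not dependency-preserving

Lossless test: (X1, X3, X4)⁺ = {X1, X2, X3, X4, X5}, which contains all of one fragment — lossless.
Dependency preservation: the restricted closure of {X2} across the fragments never reaches {X1, X5}, so X2 → X1, X5 cannot be enforced without a join — not preserved.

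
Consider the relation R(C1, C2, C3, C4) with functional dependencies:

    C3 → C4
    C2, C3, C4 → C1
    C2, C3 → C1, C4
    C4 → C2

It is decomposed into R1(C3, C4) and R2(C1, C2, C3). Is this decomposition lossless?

Common attributes: R1 ∩ R2 = {C3}.
Closure of {C3}: C3 → C4 applies, adding C4; C4 → C2 applies, adding C2; C2, C3, C4 → C1 applies, adding C1. So (C3)⁺ = {C1, C2, C3, C4}.
This closure contains every attribute of R1, so R1 ∩ R2 → R1. The join is lossless.

Yes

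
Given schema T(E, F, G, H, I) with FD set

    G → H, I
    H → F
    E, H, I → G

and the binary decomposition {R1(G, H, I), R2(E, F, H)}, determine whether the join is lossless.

No

Common attributes: R1 ∩ R2 = {H}.
Closure of {H}: H → F applies, adding F. So (H)⁺ = {F, H}.
The closure contains neither all of R1 = {G, H, I} nor all of R2 = {E, F, H}, so the common attributes are not a superkey of either fragment. The join is lossy.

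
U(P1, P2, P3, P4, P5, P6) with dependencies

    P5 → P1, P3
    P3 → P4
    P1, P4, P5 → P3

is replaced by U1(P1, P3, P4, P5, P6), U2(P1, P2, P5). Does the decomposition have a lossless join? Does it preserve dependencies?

Lossless test: (P1, P5)⁺ = {P1, P3, P4, P5}, which is a superkey of neither fragment — lossy.
Dependency preservation: every FD's attributes lie within a single fragment, so each can be enforced locally — preserved.

lossy but dependency-preserving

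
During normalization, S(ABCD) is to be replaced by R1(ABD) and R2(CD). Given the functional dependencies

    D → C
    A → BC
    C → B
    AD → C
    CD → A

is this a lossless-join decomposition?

Yes

Common attributes: R1 ∩ R2 = {D}.
Closure of {D}: D → C applies, adding C; C → B applies, adding B; CD → A applies, adding A. So (D)⁺ = {ABCD}.
This closure contains every attribute of R1, so R1 ∩ R2 → R1. The join is lossless.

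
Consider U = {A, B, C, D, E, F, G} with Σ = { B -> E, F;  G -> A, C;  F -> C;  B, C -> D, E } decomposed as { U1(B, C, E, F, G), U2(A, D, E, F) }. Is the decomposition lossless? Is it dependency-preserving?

lossy and not dependency-preserving

Lossless test: (E, F)⁺ = {C, E, F}, which is a superkey of neither fragment — lossy.
Dependency preservation: the restricted closure of {G} across the fragments never reaches {A, C}, so G → A, C cannot be enforced without a join — not preserved.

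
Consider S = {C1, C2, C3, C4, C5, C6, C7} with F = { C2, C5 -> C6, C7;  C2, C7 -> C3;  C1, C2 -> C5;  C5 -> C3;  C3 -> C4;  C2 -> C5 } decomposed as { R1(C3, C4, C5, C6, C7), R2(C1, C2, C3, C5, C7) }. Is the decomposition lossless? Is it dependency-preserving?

lossy and not dependency-preserving

Lossless test: (C3, C5, C7)⁺ = {C3, C4, C5, C7}, which is a superkey of neither fragment — lossy.
Dependency preservation: the restricted closure of {C2, C5} across the fragments never reaches {C6, C7}, so C2, C5 → C6, C7 cannot be enforced without a join — not preserved.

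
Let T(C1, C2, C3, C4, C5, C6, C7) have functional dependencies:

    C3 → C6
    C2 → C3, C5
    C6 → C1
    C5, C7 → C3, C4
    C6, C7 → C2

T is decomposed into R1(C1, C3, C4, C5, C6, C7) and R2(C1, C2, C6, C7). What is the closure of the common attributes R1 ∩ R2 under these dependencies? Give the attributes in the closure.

R1 ∩ R2 = {C1, C6, C7}.
C6, C7 → C2 applies, adding C2
C2 → C3, C5 applies, adding C3, C5
C5, C7 → C3, C4 applies, adding C4
Closure: {C1, C2, C3, C4, C5, C6, C7}.

C1, C2, C3, C4, C5, C6, C7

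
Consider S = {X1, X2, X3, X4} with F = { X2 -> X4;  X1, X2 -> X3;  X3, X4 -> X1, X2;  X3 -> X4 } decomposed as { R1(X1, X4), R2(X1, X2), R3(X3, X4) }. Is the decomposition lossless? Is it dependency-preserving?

lossy and not dependency-preserving

Lossless test (chase): applying each FD to every pair of rows produces no changes in the tableau, so no row becomes fully distinguished — the join is lossy.
Dependency preservation: the restricted closure of {X2} across the fragments never reaches {X4}, so X2 → X4 cannot be enforced without a join — not preserved.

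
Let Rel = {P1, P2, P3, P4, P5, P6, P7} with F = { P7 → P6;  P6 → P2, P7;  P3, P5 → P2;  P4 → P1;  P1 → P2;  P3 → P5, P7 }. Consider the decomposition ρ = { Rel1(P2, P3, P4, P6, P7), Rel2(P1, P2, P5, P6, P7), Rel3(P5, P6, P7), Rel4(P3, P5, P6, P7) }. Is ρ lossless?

No

Chase test. Columns are P1, P2, P3, P4, P5, P6, P7; row i has aⱼ where attribute j ∈ Reli, else bᵢⱼ.
Initial tableau (one row per fragment):
  row 1: b11 a2 a3 a4 b15 a6 a7
  row 2: a1 a2 b23 b24 a5 a6 a7
  row 3: b31 b32 b33 b34 a5 a6 a7
  row 4: b41 b42 a3 b44 a5 a6 a7
Rows 1 and 3 agree on P6; apply P6→P2, P7 and equate their P2, P7 entries.
Rows 1 and 4 agree on P6; apply P6→P2, P7 and equate their P2, P7 entries.
Rows 1 and 4 agree on P3; apply P3→P5, P7 and equate their P5, P7 entries.
No row becomes fully distinguished — the join is lossy.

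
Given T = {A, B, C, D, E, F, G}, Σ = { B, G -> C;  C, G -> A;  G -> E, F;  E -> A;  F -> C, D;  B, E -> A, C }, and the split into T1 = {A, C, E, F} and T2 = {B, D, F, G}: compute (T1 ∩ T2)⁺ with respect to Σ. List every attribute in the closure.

T1 ∩ T2 = {F}.
F → C, D applies, adding C, D
Closure: {C, D, F}.

C, D, F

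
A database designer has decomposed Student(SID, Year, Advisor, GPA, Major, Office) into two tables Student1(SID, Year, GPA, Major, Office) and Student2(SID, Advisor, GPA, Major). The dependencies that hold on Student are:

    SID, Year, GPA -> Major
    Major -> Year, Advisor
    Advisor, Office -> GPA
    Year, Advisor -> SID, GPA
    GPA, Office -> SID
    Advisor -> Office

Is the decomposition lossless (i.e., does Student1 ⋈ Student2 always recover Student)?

Common attributes: Student1 ∩ Student2 = {SID, GPA, Major}.
Closure of {SID, GPA, Major}: Major → Year, Advisor applies, adding Year, Advisor; Advisor → Office applies, adding Office. So (SID, GPA, Major)⁺ = {SID, Year, Advisor, GPA, Major, Office}.
This closure contains every attribute of Student1, so Student1 ∩ Student2 → Student1. The join is lossless.

Yes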